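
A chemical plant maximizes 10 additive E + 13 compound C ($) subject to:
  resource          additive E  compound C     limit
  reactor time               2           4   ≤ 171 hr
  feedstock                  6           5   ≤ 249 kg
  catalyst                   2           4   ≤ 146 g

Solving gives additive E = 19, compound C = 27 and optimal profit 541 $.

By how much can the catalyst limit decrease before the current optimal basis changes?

63

Binding constraints: feedstock, catalyst. The basis is B = [[6,5],[2,4]] with det 14.
Per unit decrease in catalyst, x* moves by d = (0.3571, -0.4286).
The basis stays optimal until compound C reaches 0; allowable decrease = 63 g.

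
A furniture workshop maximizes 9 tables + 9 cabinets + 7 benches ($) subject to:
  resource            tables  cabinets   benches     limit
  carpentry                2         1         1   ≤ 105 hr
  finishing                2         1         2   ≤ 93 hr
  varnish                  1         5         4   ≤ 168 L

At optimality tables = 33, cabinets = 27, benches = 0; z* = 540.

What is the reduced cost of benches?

Check each constraint at x*: carpentry 93/105 (slack 12); finishing 93/93 (tight); varnish 168/168 (tight).
By complementary slackness, y = 0 for the non-binding constraint.
The binding rows give the dual system: 2·y_finishing + 1·y_varnish = 9 and 1·y_finishing + 5·y_varnish = 9.
Solving: y_finishing = 4, y_varnish = 1.
Reduced cost of benches: c₃ − yᵀa₃ = 7 − (4·2 + 1·4) = 7 − 12 = -5.

-5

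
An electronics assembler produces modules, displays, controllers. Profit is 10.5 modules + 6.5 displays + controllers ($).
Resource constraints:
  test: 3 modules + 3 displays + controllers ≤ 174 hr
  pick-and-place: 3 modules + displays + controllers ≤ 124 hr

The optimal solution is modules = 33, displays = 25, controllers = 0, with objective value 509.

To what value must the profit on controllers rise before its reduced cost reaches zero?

3.5

Check each constraint at x*: test 174/174 (tight); pick-and-place 124/124 (tight).
From A_Bᵀ y = c: 3·y_test + 3·y_pick-and-place = 10.5; 3·y_test + 1·y_pick-and-place = 6.5.
This yields shadow prices y_test = 1.5, y_pick-and-place = 2.
controllers enters the basis when its profit ≥ yᵀa₃ = 1.5·1 + 2·1 = 3.5.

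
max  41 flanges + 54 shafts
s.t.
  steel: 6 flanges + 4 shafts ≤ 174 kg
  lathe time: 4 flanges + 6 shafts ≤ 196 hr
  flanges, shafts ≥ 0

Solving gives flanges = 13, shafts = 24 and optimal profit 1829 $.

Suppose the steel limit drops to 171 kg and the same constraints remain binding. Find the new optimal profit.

Both steel and lathe time are binding at x*.
Dual feasibility on the basic columns requires 6·y_steel + 4·y_lathe time = 41, 4·y_steel + 6·y_lathe time = 54.
→ y_steel = 1.5 and y_lathe time = 8.
Δz = y_steel·Δb = 1.5 × (-3) = -4.5, so new z* = 1829 − 4.5 = 1824.5.

1824.5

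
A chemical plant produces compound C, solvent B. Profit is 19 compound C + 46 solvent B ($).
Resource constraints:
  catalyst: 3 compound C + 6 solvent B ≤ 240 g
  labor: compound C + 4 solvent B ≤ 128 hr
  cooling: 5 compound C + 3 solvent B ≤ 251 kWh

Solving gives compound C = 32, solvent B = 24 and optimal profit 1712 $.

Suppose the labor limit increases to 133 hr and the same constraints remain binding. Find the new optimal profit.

Binding: catalyst and labor. Non-binding: cooling (19 unused).
Since cooling is not tight, its dual is 0.
Dual feasibility on the basic columns requires 3·y_catalyst + 1·y_labor = 19, 6·y_catalyst + 4·y_labor = 46.
This yields shadow prices y_catalyst = 5, y_labor = 4.
Δz = y_labor·Δb = 4 × (5) = 20, so new z* = 1712 + 20 = 1732.

1732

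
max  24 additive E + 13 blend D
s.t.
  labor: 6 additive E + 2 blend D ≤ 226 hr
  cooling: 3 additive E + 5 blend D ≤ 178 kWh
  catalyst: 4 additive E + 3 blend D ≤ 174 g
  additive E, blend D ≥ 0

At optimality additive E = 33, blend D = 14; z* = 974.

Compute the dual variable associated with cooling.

0

Binding: labor and catalyst. Non-binding: cooling (9 unused).
Since cooling is not tight, its dual is 0.
The binding rows give the dual system: 6·y_labor + 4·y_catalyst = 24 and 2·y_labor + 3·y_catalyst = 13.
→ y_labor = 2 and y_catalyst = 3.
Shadow price of cooling = 0.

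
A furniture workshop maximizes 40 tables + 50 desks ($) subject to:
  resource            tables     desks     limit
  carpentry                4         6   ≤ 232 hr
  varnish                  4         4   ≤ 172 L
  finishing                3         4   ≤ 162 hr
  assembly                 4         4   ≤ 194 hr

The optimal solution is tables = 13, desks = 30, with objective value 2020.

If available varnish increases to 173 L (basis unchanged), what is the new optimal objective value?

Binding: carpentry and varnish. Non-binding: finishing (3 unused), assembly (22 unused).
Slack constraints have shadow price 0 (complementary slackness).
The binding rows give the dual system: 4·y_carpentry + 4·y_varnish = 40 and 6·y_carpentry + 4·y_varnish = 50.
→ y_carpentry = 5 and y_varnish = 5.
Δz = y_varnish·Δb = 5 × (1) = 5, so new z* = 2020 + 5 = 2025.

2025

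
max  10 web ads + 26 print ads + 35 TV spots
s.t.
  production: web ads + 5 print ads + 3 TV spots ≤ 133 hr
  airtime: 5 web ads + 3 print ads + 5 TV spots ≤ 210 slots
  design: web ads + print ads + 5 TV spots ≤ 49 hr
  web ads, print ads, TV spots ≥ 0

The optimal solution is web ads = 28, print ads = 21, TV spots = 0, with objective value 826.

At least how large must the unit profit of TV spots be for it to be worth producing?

At the optimum: production uses 133 of 133 (binding); airtime uses 203 of 210 (slack = 7); design uses 49 of 49 (binding).
By complementary slackness, y = 0 for the non-binding constraint.
Dual feasibility on the basic columns requires 1·y_production + 1·y_design = 10, 5·y_production + 1·y_design = 26.
→ y_production = 4 and y_design = 6.
TV spots enters the basis when its profit ≥ yᵀa₃ = 4·3 + 6·5 = 42.

42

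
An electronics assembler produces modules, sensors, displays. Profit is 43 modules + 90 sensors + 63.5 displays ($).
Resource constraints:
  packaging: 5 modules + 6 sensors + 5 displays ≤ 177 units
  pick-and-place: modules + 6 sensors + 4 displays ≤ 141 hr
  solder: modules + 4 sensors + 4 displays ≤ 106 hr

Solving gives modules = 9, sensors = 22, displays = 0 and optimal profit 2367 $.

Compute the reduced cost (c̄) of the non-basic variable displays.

-3.5

Binding: packaging and pick-and-place. Non-binding: solder (9 unused).
Slack constraints have shadow price 0 (complementary slackness).
The binding rows give the dual system: 5·y_packaging + 1·y_pick-and-place = 43 and 6·y_packaging + 6·y_pick-and-place = 90.
→ y_packaging = 7 and y_pick-and-place = 8.
Reduced cost of displays: c₃ − yᵀa₃ = 63.5 − (7·5 + 8·4) = 63.5 − 67 = -3.5.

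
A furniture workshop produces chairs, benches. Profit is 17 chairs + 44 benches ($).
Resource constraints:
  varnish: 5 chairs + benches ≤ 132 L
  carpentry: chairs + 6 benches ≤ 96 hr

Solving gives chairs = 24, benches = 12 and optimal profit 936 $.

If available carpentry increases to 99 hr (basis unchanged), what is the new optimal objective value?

957

Check each constraint at x*: varnish 132/132 (tight); carpentry 96/96 (tight).
From A_Bᵀ y = c: 5·y_varnish + 1·y_carpentry = 17; 1·y_varnish + 6·y_carpentry = 44.
→ y_varnish = 2 and y_carpentry = 7.
Δz = y_carpentry·Δb = 7 × (3) = 21, so new z* = 936 + 21 = 957.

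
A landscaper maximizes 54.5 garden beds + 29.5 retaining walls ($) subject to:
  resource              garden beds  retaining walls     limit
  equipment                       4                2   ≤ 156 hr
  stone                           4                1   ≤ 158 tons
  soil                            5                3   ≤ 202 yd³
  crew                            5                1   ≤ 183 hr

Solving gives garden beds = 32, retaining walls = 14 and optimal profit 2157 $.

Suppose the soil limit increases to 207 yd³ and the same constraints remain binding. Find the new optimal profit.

Binding: equipment and soil. Non-binding: stone (16 unused), crew (9 unused).
By complementary slackness, y = 0 for the non-binding constraints.
From A_Bᵀ y = c: 4·y_equipment + 5·y_soil = 54.5; 2·y_equipment + 3·y_soil = 29.5.
→ y_equipment = 8 and y_soil = 4.5.
Δz = y_soil·Δb = 4.5 × (5) = 22.5, so new z* = 2157 + 22.5 = 2179.5.

2179.5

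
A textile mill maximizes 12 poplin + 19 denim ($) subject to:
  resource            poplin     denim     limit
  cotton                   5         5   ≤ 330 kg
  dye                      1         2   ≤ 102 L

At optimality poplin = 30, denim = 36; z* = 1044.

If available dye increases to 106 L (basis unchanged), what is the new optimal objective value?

1072

Check each constraint at x*: cotton 330/330 (tight); dye 102/102 (tight).
The binding rows give the dual system: 5·y_cotton + 1·y_dye = 12 and 5·y_cotton + 2·y_dye = 19.
Solving: y_cotton = 1, y_dye = 7.
Δz = y_dye·Δb = 7 × (4) = 28, so new z* = 1044 + 28 = 1072.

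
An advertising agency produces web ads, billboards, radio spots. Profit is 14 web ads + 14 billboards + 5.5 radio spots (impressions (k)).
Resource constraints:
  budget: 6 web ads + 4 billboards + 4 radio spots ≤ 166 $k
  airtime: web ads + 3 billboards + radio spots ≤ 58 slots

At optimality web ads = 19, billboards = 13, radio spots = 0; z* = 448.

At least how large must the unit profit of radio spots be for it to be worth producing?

10

Both budget and airtime are binding at x*.
Dual feasibility on the basic columns requires 6·y_budget + 1·y_airtime = 14, 4·y_budget + 3·y_airtime = 14.
This yields shadow prices y_budget = 2, y_airtime = 2.
radio spots enters the basis when its profit ≥ yᵀa₃ = 2·4 + 2·1 = 10.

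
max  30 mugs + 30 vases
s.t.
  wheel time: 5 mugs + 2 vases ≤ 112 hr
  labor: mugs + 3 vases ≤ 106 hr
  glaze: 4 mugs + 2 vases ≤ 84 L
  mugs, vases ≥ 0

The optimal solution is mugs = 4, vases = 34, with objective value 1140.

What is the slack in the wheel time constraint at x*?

24

wheel time used = 5·4 + 2·34 = 88; slack = 112 − 88 = 24.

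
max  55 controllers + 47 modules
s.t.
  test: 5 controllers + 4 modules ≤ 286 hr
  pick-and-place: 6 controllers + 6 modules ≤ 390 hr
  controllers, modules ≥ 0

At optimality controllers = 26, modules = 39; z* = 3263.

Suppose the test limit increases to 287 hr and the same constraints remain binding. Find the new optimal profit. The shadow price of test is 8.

Δb = 1, so new z* = 3263 + (8)·(1) = 3263 + 8 = 3271.

3271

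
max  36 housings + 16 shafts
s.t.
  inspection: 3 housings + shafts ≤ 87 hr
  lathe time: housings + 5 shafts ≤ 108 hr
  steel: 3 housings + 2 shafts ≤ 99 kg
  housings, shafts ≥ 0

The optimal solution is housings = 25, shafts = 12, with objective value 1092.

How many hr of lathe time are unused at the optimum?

lathe time used = 1·25 + 5·12 = 85; slack = 108 − 85 = 23.

23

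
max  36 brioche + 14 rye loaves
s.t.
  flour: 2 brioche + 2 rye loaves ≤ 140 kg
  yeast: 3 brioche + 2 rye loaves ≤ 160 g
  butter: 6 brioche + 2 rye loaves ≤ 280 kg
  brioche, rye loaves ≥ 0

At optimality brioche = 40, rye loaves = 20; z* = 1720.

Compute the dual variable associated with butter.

5

At the optimum: flour uses 120 of 140 (slack = 20); yeast uses 160 of 160 (binding); butter uses 280 of 280 (binding).
Slack constraints have shadow price 0 (complementary slackness).
Dual feasibility on the basic columns requires 3·y_yeast + 6·y_butter = 36, 2·y_yeast + 2·y_butter = 14.
This yields shadow prices y_yeast = 2, y_butter = 5.
Shadow price of butter = 5.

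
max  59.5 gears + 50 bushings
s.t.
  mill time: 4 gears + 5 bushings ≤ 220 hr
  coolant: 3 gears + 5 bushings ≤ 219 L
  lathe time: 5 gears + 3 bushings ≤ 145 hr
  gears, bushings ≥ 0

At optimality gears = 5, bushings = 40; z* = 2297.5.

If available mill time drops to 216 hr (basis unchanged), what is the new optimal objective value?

2275.5

Check each constraint at x*: mill time 220/220 (tight); coolant 215/219 (slack 4); lathe time 145/145 (tight).
By complementary slackness, y = 0 for the non-binding constraint.
Dual feasibility on the basic columns requires 4·y_mill time + 5·y_lathe time = 59.5, 5·y_mill time + 3·y_lathe time = 50.
Solving: y_mill time = 5.5, y_lathe time = 7.5.
Δz = y_mill time·Δb = 5.5 × (-4) = -22, so new z* = 2297.5 − 22 = 2275.5.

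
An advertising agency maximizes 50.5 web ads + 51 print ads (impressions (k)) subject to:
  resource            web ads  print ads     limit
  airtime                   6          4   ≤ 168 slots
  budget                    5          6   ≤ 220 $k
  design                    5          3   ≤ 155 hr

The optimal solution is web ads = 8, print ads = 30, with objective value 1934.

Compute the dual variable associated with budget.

Binding: airtime and budget. Non-binding: design (25 unused).
Slack constraints have shadow price 0 (complementary slackness).
The binding rows give the dual system: 6·y_airtime + 5·y_budget = 50.5 and 4·y_airtime + 6·y_budget = 51.
This yields shadow prices y_airtime = 3, y_budget = 6.5.
Shadow price of budget = 6.5.

6.5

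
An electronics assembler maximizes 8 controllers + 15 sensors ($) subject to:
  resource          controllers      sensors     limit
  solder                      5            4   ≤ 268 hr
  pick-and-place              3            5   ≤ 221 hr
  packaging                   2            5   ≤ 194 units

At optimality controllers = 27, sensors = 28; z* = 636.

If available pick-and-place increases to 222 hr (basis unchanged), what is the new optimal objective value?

At the optimum: solder uses 247 of 268 (slack = 21); pick-and-place uses 221 of 221 (binding); packaging uses 194 of 194 (binding).
Since solder is not tight, its dual is 0.
The binding rows give the dual system: 3·y_pick-and-place + 2·y_packaging = 8 and 5·y_pick-and-place + 5·y_packaging = 15.
This yields shadow prices y_pick-and-place = 2, y_packaging = 1.
Δz = y_pick-and-place·Δb = 2 × (1) = 2, so new z* = 636 + 2 = 638.

638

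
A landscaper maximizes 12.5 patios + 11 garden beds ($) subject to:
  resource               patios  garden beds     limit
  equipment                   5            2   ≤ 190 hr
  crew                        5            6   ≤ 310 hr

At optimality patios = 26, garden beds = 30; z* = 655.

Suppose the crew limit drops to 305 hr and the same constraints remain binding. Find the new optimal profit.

647.5

Check each constraint at x*: equipment 190/190 (tight); crew 310/310 (tight).
The binding rows give the dual system: 5·y_equipment + 5·y_crew = 12.5 and 2·y_equipment + 6·y_crew = 11.
→ y_equipment = 1 and y_crew = 1.5.
Δz = y_crew·Δb = 1.5 × (-5) = -7.5, so new z* = 655 − 7.5 = 647.5.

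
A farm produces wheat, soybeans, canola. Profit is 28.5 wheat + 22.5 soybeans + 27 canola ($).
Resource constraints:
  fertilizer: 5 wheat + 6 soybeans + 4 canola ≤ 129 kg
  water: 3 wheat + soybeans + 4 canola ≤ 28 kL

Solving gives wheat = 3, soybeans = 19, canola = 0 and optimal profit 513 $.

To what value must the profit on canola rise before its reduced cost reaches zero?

30

Check each constraint at x*: fertilizer 129/129 (tight); water 28/28 (tight).
The binding rows give the dual system: 5·y_fertilizer + 3·y_water = 28.5 and 6·y_fertilizer + 1·y_water = 22.5.
This yields shadow prices y_fertilizer = 3, y_water = 4.5.
canola enters the basis when its profit ≥ yᵀa₃ = 3·4 + 4.5·4 = 30.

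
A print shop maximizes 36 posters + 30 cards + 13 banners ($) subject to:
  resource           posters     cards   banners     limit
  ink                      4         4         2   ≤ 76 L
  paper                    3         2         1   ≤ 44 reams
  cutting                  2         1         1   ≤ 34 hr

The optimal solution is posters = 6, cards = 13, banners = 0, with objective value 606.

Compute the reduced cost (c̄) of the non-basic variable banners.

-2

At the optimum: ink uses 76 of 76 (binding); paper uses 44 of 44 (binding); cutting uses 25 of 34 (slack = 9).
By complementary slackness, y = 0 for the non-binding constraint.
From A_Bᵀ y = c: 4·y_ink + 3·y_paper = 36; 4·y_ink + 2·y_paper = 30.
This yields shadow prices y_ink = 4.5, y_paper = 6.
Reduced cost of banners: c₃ − yᵀa₃ = 13 − (4.5·2 + 6·1) = 13 − 15 = -2.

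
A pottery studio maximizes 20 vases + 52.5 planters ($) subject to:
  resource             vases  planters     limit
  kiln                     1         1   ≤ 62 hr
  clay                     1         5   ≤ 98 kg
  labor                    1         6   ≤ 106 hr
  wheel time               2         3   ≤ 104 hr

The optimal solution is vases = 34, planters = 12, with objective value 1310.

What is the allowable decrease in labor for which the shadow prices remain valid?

Binding constraints: labor, wheel time. The basis is B = [[1,6],[2,3]] with det -9.
Per unit decrease in labor, x* moves by d = (0.3333, -0.2222).
The basis stays optimal until planters reaches 0; allowable decrease = 54 hr.

54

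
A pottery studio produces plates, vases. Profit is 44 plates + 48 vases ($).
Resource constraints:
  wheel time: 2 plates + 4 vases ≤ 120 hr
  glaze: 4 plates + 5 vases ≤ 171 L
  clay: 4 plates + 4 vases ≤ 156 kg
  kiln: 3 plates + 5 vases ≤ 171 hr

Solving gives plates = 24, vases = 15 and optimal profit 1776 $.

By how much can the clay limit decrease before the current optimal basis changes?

Binding constraints: glaze, clay. The basis is B = [[4,5],[4,4]] with det -4.
Per unit decrease in clay, x* moves by d = (-1.25, 1).
The basis stays optimal until wheel time becomes binding; allowable decrease = 8 kg.

8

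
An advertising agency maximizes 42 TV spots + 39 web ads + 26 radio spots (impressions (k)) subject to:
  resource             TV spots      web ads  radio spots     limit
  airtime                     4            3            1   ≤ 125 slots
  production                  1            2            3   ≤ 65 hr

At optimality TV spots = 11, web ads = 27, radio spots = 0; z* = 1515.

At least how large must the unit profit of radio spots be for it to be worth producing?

27

At the optimum: airtime uses 125 of 125 (binding); production uses 65 of 65 (binding).
Dual feasibility on the basic columns requires 4·y_airtime + 1·y_production = 42, 3·y_airtime + 2·y_production = 39.
→ y_airtime = 9 and y_production = 6.
radio spots enters the basis when its profit ≥ yᵀa₃ = 9·1 + 6·3 = 27.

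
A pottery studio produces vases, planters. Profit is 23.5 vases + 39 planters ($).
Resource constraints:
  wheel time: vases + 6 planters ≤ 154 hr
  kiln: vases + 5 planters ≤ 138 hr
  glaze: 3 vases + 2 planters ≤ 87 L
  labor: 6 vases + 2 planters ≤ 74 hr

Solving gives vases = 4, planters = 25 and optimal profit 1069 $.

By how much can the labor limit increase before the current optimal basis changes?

Binding constraints: wheel time, labor. The basis is B = [[1,6],[6,2]] with det -34.
Per unit increase in labor, x* moves by d = (0.1765, -0.0294).
The basis stays optimal until glaze becomes binding; allowable increase = 53.125 hr.

53.125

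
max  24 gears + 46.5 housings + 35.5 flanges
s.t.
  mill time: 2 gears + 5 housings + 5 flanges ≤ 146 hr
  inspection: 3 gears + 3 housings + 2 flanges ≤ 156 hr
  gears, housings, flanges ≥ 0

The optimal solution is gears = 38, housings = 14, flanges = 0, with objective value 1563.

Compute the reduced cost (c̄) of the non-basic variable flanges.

Check each constraint at x*: mill time 146/146 (tight); inspection 156/156 (tight).
From A_Bᵀ y = c: 2·y_mill time + 3·y_inspection = 24; 5·y_mill time + 3·y_inspection = 46.5.
This yields shadow prices y_mill time = 7.5, y_inspection = 3.
Reduced cost of flanges: c₃ − yᵀa₃ = 35.5 − (7.5·5 + 3·2) = 35.5 − 43.5 = -8.

-8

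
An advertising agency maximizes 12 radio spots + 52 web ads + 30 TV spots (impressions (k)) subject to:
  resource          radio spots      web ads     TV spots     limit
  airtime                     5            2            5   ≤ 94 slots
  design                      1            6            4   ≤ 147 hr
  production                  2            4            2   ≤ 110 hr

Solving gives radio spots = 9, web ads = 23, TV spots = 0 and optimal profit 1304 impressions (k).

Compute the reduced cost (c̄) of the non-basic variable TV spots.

At the optimum: airtime uses 91 of 94 (slack = 3); design uses 147 of 147 (binding); production uses 110 of 110 (binding).
Since airtime is not tight, its dual is 0.
From A_Bᵀ y = c: 1·y_design + 2·y_production = 12; 6·y_design + 4·y_production = 52.
This yields shadow prices y_design = 7, y_production = 2.5.
Reduced cost of TV spots: c₃ − yᵀa₃ = 30 − (7·4 + 2.5·2) = 30 − 33 = -3.

-3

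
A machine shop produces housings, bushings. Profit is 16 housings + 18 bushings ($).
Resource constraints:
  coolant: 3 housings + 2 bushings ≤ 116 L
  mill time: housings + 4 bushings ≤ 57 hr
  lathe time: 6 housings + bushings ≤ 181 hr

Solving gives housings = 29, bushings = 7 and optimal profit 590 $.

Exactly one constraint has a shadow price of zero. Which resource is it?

coolant: 101/116 (slack 15)
mill time: 57/57 (binding)
lathe time: 181/181 (binding)
By complementary slackness, a constraint with positive slack has shadow price 0 → coolant.

coolant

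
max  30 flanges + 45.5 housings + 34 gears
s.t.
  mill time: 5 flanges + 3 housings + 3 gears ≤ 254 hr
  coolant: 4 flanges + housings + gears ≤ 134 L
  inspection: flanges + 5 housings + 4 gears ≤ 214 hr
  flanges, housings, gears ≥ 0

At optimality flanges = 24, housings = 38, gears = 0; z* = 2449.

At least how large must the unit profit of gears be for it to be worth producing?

Check each constraint at x*: mill time 234/254 (slack 20); coolant 134/134 (tight); inspection 214/214 (tight).
By complementary slackness, y = 0 for the non-binding constraint.
Dual feasibility on the basic columns requires 4·y_coolant + 1·y_inspection = 30, 1·y_coolant + 5·y_inspection = 45.5.
→ y_coolant = 5.5 and y_inspection = 8.
gears enters the basis when its profit ≥ yᵀa₃ = 5.5·1 + 8·4 = 37.5.

37.5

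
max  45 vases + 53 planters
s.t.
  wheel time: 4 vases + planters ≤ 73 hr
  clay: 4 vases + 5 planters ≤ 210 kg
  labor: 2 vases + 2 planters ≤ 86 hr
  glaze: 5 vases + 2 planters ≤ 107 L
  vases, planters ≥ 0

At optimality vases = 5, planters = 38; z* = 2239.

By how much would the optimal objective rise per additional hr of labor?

Check each constraint at x*: wheel time 58/73 (slack 15); clay 210/210 (tight); labor 86/86 (tight); glaze 101/107 (slack 6).
Since wheel time, glaze are not tight, their duals are 0.
Dual feasibility on the basic columns requires 4·y_clay + 2·y_labor = 45, 5·y_clay + 2·y_labor = 53.
→ y_clay = 8 and y_labor = 6.5.
Shadow price of labor = 6.5.

6.5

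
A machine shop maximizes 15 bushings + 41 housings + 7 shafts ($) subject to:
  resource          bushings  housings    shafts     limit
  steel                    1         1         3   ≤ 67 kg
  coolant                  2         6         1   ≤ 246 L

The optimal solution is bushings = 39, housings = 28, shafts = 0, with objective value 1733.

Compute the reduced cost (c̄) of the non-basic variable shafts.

Both steel and coolant are binding at x*.
The binding rows give the dual system: 1·y_steel + 2·y_coolant = 15 and 1·y_steel + 6·y_coolant = 41.
Solving: y_steel = 2, y_coolant = 6.5.
Reduced cost of shafts: c₃ − yᵀa₃ = 7 − (2·3 + 6.5·1) = 7 − 12.5 = -5.5.

-5.5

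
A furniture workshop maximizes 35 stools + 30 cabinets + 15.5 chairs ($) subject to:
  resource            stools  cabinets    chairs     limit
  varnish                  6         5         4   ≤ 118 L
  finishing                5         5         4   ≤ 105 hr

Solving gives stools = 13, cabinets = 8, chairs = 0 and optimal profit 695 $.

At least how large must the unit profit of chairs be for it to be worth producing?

Check each constraint at x*: varnish 118/118 (tight); finishing 105/105 (tight).
The binding rows give the dual system: 6·y_varnish + 5·y_finishing = 35 and 5·y_varnish + 5·y_finishing = 30.
This yields shadow prices y_varnish = 5, y_finishing = 1.
chairs enters the basis when its profit ≥ yᵀa₃ = 5·4 + 1·4 = 24.

24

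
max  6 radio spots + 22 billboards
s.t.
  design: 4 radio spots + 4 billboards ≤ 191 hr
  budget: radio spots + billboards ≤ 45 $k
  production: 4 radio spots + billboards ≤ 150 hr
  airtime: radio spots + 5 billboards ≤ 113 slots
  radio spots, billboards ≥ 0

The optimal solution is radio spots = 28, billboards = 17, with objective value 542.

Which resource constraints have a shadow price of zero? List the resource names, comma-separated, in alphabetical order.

design: 180/191 (slack 11)
budget: 45/45 (binding)
production: 129/150 (slack 21)
airtime: 113/113 (binding)
By complementary slackness, a constraint with positive slack has shadow price 0 → design, production.

design, production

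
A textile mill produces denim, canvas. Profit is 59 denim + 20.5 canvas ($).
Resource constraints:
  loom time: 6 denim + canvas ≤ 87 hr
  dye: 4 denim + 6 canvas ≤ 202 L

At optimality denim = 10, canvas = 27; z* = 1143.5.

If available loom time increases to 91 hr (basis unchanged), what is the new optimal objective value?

Check each constraint at x*: loom time 87/87 (tight); dye 202/202 (tight).
From A_Bᵀ y = c: 6·y_loom time + 4·y_dye = 59; 1·y_loom time + 6·y_dye = 20.5.
Solving: y_loom time = 8.5, y_dye = 2.
Δz = y_loom time·Δb = 8.5 × (4) = 34, so new z* = 1143.5 + 34 = 1177.5.

1177.5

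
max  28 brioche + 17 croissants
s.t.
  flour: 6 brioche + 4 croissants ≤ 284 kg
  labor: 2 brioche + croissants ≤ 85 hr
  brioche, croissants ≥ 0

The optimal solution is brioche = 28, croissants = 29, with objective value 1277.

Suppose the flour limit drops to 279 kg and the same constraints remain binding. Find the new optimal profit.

1262

Check each constraint at x*: flour 284/284 (tight); labor 85/85 (tight).
Dual feasibility on the basic columns requires 6·y_flour + 2·y_labor = 28, 4·y_flour + 1·y_labor = 17.
→ y_flour = 3 and y_labor = 5.
Δz = y_flour·Δb = 3 × (-5) = -15, so new z* = 1277 − 15 = 1262.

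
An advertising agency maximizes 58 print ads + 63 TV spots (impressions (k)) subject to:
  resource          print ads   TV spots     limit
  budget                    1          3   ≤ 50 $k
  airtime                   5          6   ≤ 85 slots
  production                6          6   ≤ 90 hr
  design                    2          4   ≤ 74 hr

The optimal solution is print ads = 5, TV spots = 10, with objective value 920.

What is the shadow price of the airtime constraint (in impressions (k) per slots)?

5

Check each constraint at x*: budget 35/50 (slack 15); airtime 85/85 (tight); production 90/90 (tight); design 50/74 (slack 24).
Since budget, design are not tight, their duals are 0.
Dual feasibility on the basic columns requires 5·y_airtime + 6·y_production = 58, 6·y_airtime + 6·y_production = 63.
Solving: y_airtime = 5, y_production = 5.5.
Shadow price of airtime = 5.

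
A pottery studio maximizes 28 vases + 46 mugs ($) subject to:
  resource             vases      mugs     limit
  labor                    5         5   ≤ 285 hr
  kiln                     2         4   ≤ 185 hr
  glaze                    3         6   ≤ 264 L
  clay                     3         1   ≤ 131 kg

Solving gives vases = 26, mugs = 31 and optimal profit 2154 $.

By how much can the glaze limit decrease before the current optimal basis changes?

33

Binding constraints: labor, glaze. The basis is B = [[5,5],[3,6]] with det 15.
Per unit decrease in glaze, x* moves by d = (0.3333, -0.3333).
The basis stays optimal until clay becomes binding; allowable decrease = 33 L.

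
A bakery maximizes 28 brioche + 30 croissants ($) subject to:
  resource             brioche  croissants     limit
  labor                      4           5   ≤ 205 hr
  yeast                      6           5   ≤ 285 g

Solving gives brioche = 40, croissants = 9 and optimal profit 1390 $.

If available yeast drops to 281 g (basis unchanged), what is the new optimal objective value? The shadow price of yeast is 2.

Δb = -4, so new z* = 1390 + (2)·(-4) = 1390 − 8 = 1382.

1382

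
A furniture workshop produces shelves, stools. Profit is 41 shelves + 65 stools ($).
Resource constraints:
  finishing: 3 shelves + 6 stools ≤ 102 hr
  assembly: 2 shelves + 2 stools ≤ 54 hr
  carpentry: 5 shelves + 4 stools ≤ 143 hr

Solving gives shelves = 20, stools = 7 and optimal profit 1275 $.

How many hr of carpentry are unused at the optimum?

15

carpentry used = 5·20 + 4·7 = 128; slack = 143 − 128 = 15.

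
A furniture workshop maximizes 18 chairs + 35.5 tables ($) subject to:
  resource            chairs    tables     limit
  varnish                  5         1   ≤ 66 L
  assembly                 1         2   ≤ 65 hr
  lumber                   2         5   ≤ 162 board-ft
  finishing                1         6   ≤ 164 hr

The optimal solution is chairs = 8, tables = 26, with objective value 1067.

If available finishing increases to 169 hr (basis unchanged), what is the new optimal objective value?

At the optimum: varnish uses 66 of 66 (binding); assembly uses 60 of 65 (slack = 5); lumber uses 146 of 162 (slack = 16); finishing uses 164 of 164 (binding).
Slack constraints have shadow price 0 (complementary slackness).
The binding rows give the dual system: 5·y_varnish + 1·y_finishing = 18 and 1·y_varnish + 6·y_finishing = 35.5.
This yields shadow prices y_varnish = 2.5, y_finishing = 5.5.
Δz = y_finishing·Δb = 5.5 × (5) = 27.5, so new z* = 1067 + 27.5 = 1094.5.

1094.5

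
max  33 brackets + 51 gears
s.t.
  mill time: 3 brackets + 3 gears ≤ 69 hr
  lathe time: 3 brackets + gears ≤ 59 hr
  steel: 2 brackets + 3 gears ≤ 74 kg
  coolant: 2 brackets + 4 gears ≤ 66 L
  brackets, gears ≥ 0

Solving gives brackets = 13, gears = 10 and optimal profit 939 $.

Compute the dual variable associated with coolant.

9

Binding: mill time and coolant. Non-binding: lathe time (10 unused), steel (18 unused).
By complementary slackness, y = 0 for the non-binding constraints.
The binding rows give the dual system: 3·y_mill time + 2·y_coolant = 33 and 3·y_mill time + 4·y_coolant = 51.
This yields shadow prices y_mill time = 5, y_coolant = 9.
Shadow price of coolant = 9.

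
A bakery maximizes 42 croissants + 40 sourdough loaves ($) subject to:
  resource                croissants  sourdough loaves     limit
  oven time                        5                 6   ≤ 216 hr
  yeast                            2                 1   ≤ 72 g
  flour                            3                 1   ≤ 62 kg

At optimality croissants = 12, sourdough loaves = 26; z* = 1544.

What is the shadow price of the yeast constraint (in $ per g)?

Check each constraint at x*: oven time 216/216 (tight); yeast 50/72 (slack 22); flour 62/62 (tight).
Slack constraints have shadow price 0 (complementary slackness).
The binding rows give the dual system: 5·y_oven time + 3·y_flour = 42 and 6·y_oven time + 1·y_flour = 40.
Solving: y_oven time = 6, y_flour = 4.
Shadow price of yeast = 0.

0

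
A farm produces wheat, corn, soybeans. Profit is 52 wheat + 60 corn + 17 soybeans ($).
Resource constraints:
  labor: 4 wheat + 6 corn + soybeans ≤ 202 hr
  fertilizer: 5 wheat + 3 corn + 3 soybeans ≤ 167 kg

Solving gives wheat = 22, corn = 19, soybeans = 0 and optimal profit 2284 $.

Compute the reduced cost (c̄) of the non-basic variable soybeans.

Check each constraint at x*: labor 202/202 (tight); fertilizer 167/167 (tight).
The binding rows give the dual system: 4·y_labor + 5·y_fertilizer = 52 and 6·y_labor + 3·y_fertilizer = 60.
→ y_labor = 8 and y_fertilizer = 4.
Reduced cost of soybeans: c₃ − yᵀa₃ = 17 − (8·1 + 4·3) = 17 − 20 = -3.

-3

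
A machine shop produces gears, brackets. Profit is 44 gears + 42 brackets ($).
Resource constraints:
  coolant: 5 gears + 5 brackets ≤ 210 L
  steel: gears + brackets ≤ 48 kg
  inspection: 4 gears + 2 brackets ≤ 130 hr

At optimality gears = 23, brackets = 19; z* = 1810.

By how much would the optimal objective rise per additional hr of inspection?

Binding: coolant and inspection. Non-binding: steel (6 unused).
Since steel is not tight, its dual is 0.
Dual feasibility on the basic columns requires 5·y_coolant + 4·y_inspection = 44, 5·y_coolant + 2·y_inspection = 42.
This yields shadow prices y_coolant = 8, y_inspection = 1.
Shadow price of inspection = 1.

1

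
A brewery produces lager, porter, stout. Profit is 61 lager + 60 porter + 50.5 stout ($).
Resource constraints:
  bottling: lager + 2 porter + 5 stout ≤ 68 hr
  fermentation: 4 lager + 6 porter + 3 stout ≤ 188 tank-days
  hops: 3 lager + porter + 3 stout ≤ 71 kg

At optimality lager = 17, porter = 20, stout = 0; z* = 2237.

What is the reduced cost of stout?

At the optimum: bottling uses 57 of 68 (slack = 11); fermentation uses 188 of 188 (binding); hops uses 71 of 71 (binding).
Slack constraints have shadow price 0 (complementary slackness).
The binding rows give the dual system: 4·y_fermentation + 3·y_hops = 61 and 6·y_fermentation + 1·y_hops = 60.
Solving: y_fermentation = 8.5, y_hops = 9.
Reduced cost of stout: c₃ − yᵀa₃ = 50.5 − (8.5·3 + 9·3) = 50.5 − 52.5 = -2.

-2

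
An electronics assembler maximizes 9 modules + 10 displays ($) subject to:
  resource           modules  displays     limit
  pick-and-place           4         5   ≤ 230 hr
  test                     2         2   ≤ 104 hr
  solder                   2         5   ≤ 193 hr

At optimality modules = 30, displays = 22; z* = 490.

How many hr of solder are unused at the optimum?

23

solder used = 2·30 + 5·22 = 170; slack = 193 − 170 = 23.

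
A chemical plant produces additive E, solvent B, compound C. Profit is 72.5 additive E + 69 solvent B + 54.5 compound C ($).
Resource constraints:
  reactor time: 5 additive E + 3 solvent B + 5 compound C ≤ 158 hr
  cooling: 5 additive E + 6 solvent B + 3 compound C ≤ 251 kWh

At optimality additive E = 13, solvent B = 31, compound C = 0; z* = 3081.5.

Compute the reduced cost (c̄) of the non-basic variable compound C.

Check each constraint at x*: reactor time 158/158 (tight); cooling 251/251 (tight).
Dual feasibility on the basic columns requires 5·y_reactor time + 5·y_cooling = 72.5, 3·y_reactor time + 6·y_cooling = 69.
This yields shadow prices y_reactor time = 6, y_cooling = 8.5.
Reduced cost of compound C: c₃ − yᵀa₃ = 54.5 − (6·5 + 8.5·3) = 54.5 − 55.5 = -1.

-1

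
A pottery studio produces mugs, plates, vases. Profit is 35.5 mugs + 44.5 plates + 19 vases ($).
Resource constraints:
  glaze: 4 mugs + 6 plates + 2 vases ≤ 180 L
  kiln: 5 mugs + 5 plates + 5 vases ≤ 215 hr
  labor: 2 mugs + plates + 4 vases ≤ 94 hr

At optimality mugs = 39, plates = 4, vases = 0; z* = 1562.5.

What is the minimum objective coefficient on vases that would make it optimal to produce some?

Check each constraint at x*: glaze 180/180 (tight); kiln 215/215 (tight); labor 82/94 (slack 12).
Since labor is not tight, its dual is 0.
From A_Bᵀ y = c: 4·y_glaze + 5·y_kiln = 35.5; 6·y_glaze + 5·y_kiln = 44.5.
→ y_glaze = 4.5 and y_kiln = 3.5.
vases enters the basis when its profit ≥ yᵀa₃ = 4.5·2 + 3.5·5 = 26.5.

26.5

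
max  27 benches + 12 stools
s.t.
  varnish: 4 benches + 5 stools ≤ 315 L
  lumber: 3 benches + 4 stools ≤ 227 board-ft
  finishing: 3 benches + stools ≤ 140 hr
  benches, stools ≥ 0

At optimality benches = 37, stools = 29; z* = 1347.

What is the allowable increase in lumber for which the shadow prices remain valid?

18

Binding constraints: lumber, finishing. The basis is B = [[3,4],[3,1]] with det -9.
Per unit increase in lumber, x* moves by d = (-0.1111, 0.3333).
The basis stays optimal until varnish becomes binding; allowable increase = 18 board-ft.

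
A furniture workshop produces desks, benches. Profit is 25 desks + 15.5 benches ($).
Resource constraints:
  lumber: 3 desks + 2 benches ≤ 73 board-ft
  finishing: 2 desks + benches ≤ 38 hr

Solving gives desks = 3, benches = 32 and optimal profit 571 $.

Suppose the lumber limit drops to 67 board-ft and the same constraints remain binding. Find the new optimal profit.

535

Both lumber and finishing are binding at x*.
The binding rows give the dual system: 3·y_lumber + 2·y_finishing = 25 and 2·y_lumber + 1·y_finishing = 15.5.
Solving: y_lumber = 6, y_finishing = 3.5.
Δz = y_lumber·Δb = 6 × (-6) = -36, so new z* = 571 − 36 = 535.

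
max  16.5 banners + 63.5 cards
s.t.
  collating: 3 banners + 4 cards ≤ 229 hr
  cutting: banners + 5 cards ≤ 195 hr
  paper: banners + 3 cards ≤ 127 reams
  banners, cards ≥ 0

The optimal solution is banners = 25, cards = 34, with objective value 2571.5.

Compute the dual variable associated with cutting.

7

Binding: cutting and paper. Non-binding: collating (18 unused).
By complementary slackness, y = 0 for the non-binding constraint.
Dual feasibility on the basic columns requires 1·y_cutting + 1·y_paper = 16.5, 5·y_cutting + 3·y_paper = 63.5.
Solving: y_cutting = 7, y_paper = 9.5.
Shadow price of cutting = 7.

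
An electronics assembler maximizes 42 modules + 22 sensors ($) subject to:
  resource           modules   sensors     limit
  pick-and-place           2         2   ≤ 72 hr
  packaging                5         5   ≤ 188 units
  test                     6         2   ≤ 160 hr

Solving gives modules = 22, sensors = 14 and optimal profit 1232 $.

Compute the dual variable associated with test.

At the optimum: pick-and-place uses 72 of 72 (binding); packaging uses 180 of 188 (slack = 8); test uses 160 of 160 (binding).
Since packaging is not tight, its dual is 0.
Dual feasibility on the basic columns requires 2·y_pick-and-place + 6·y_test = 42, 2·y_pick-and-place + 2·y_test = 22.
Solving: y_pick-and-place = 6, y_test = 5.
Shadow price of test = 5.

5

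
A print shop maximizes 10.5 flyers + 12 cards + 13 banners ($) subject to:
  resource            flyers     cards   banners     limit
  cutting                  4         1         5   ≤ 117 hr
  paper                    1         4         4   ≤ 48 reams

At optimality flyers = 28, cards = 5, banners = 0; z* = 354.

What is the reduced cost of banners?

Both cutting and paper are binding at x*.
The binding rows give the dual system: 4·y_cutting + 1·y_paper = 10.5 and 1·y_cutting + 4·y_paper = 12.
This yields shadow prices y_cutting = 2, y_paper = 2.5.
Reduced cost of banners: c₃ − yᵀa₃ = 13 − (2·5 + 2.5·4) = 13 − 20 = -7.

-7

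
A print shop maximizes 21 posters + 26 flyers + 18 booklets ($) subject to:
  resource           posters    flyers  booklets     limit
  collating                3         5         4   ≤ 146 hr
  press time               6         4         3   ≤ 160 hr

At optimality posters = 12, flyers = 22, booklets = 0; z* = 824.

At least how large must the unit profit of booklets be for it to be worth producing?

Both collating and press time are binding at x*.
Dual feasibility on the basic columns requires 3·y_collating + 6·y_press time = 21, 5·y_collating + 4·y_press time = 26.
Solving: y_collating = 4, y_press time = 1.5.
booklets enters the basis when its profit ≥ yᵀa₃ = 4·4 + 1.5·3 = 20.5.

20.5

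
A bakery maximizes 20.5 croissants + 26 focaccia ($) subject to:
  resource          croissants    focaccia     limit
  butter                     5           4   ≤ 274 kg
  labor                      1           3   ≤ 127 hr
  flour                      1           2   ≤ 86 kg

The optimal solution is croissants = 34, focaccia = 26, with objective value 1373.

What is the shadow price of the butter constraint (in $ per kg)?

At the optimum: butter uses 274 of 274 (binding); labor uses 112 of 127 (slack = 15); flour uses 86 of 86 (binding).
By complementary slackness, y = 0 for the non-binding constraint.
Dual feasibility on the basic columns requires 5·y_butter + 1·y_flour = 20.5, 4·y_butter + 2·y_flour = 26.
This yields shadow prices y_butter = 2.5, y_flour = 8.
Shadow price of butter = 2.5.

2.5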